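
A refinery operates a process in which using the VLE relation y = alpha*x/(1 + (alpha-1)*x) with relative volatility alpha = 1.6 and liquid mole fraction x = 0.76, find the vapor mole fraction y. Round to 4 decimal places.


y = alpha*x / (1 + (alpha-1)*x)
y = 1.6*0.76 / (1 + (1.6-1)*0.76)
y = 1.216 / (1 + 0.456)
y = 1.216 / 1.456
y = 0.8352


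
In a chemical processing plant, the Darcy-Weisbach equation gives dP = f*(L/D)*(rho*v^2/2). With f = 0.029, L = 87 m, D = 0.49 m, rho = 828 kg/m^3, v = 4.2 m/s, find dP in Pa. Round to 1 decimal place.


dP = f * (L/D) * (rho*v^2/2)
dP = 0.029 * (87/0.49) * (828*4.2^2/2)
L/D = 177.55102041
rho*v^2/2 = 828*17.64/2 = 7302.96
dP = 0.029 * 177.55102041 * 7302.96
dP = 37602.8 Pa


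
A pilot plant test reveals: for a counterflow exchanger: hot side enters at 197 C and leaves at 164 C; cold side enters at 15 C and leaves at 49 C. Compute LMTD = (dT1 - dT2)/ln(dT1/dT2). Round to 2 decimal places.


dT1 = Th_in - Tc_out = 197 - 49 = 148
dT2 = Th_out - Tc_in = 164 - 15 = 149
LMTD = (dT1 - dT2) / ln(dT1/dT2)
LMTD = (148 - 149) / ln(148/149)
LMTD = 148.50 K


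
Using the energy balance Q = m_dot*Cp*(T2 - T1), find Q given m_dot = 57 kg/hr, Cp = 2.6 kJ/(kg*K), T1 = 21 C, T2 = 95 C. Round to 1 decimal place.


Q = m_dot * Cp * (T2 - T1)
Q = 57 * 2.6 * (95 - 21)
Q = 57 * 2.6 * 74
Q = 10966.8 kJ/hr


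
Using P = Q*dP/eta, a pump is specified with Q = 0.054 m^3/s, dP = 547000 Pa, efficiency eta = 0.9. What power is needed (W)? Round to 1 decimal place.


P = Q * dP / eta
P = 0.054 * 547000 / 0.9
P = 29538.0 / 0.9
P = 32820.0 W


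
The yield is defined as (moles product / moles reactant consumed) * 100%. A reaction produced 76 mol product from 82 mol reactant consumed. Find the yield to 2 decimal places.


Yield = (moles product / moles consumed) * 100%
Yield = (76 / 82) * 100
Yield = 0.9268 * 100
Yield = 92.68%


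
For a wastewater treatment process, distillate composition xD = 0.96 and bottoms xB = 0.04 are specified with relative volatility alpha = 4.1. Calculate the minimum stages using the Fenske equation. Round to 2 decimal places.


N_min = ln((xD*(1-xB))/(xB*(1-xD))) / ln(alpha)
Numerator inside ln: 0.9216 / 0.0016 = 576.0
ln(576.0) = 6.356108
ln(alpha) = ln(4.1) = 1.410987
N_min = 6.356108 / 1.410987 = 4.50


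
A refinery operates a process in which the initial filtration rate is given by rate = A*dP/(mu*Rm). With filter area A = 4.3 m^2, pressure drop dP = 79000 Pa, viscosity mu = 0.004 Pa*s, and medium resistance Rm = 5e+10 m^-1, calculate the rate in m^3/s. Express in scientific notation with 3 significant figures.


rate = A * dP / (mu * Rm)
rate = 4.3 * 79000 / (0.004 * 5e+10)
rate = 339700.0 / 2.000e+08
rate = 1.70e-03 m^3/s


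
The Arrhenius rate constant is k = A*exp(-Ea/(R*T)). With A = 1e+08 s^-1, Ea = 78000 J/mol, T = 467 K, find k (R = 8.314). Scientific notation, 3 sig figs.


k = A * exp(-Ea/(R*T))
k = 1e+08 * exp(-78000 / (8.314 * 467))
k = 1e+08 * exp(-20.089434)
k = 1.88e-01


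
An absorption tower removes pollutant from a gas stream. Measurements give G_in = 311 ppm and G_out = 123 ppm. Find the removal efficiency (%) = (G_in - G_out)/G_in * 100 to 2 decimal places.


Efficiency = (G_in - G_out) / G_in * 100%
Efficiency = (311 - 123) / 311 * 100
Efficiency = 188 / 311 * 100
Efficiency = 60.45%


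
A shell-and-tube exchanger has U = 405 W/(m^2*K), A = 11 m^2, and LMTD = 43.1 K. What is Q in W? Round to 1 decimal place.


Q = U * A * LMTD
Q = 405 * 11 * 43.1
Q = 192010.5 W


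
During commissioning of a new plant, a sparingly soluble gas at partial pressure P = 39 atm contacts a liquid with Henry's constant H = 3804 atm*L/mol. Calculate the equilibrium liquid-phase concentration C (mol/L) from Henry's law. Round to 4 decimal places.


C = P / H
C = 39 / 3804
C = 0.0103 mol/L


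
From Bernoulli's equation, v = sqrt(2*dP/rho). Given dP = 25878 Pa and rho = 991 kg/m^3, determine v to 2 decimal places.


v = sqrt(2*dP/rho)
v = sqrt(2*25878/991)
v = sqrt(52.226034)
v = 7.23 m/s


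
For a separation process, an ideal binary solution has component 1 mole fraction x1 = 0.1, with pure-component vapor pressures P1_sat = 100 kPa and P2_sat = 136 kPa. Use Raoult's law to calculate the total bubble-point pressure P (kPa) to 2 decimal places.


P = x1*P1_sat + x2*P2_sat
x2 = 1 - x1 = 1 - 0.1 = 0.9
P = 0.1*100 + 0.9*136
P = 10.0 + 122.4
P = 132.40 kPa


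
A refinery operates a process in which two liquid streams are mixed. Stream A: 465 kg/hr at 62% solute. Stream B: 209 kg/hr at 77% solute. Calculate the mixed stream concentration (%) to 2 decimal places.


Mass balance on solute: F1*x1 + F2*x2 = F3*x3
F3 = F1 + F2 = 465 + 209 = 674 kg/hr
x3 = (F1*x1 + F2*x2)/F3
x3 = (465*0.62 + 209*0.77) / 674
x3 = 66.65%


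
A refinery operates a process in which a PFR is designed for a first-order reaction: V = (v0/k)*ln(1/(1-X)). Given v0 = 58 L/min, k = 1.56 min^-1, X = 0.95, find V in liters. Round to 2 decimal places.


V = (v0/k) * ln(1/(1-X))
V = (58/1.56) * ln(1/(1-0.95))
V = 37.179487 * ln(20.0)
V = 37.179487 * 2.995732
V = 111.38 L


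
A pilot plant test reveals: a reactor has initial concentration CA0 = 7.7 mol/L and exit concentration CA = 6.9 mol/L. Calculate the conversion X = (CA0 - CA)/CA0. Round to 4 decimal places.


X = (CA0 - CA) / CA0
X = (7.7 - 6.9) / 7.7
X = 0.8 / 7.7
X = 0.1039


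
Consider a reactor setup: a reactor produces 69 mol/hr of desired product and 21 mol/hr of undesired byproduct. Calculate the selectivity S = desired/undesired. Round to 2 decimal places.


S = desired product rate / undesired product rate
S = 69 / 21
S = 3.29


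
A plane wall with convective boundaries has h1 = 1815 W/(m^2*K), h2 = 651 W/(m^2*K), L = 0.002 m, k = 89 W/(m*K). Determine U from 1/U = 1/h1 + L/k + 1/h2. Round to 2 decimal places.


1/U = 1/h1 + L/k + 1/h2
1/U = 1/1815 + 0.002/89 + 1/651
1/U = 0.0005509642 + 2.24719e-05 + 0.0015360983
1/U = 0.0021095344
U = 474.04 W/(m^2*K)


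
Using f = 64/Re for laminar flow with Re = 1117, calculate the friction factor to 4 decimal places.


f = 64 / Re
f = 64 / 1117
f = 0.0573


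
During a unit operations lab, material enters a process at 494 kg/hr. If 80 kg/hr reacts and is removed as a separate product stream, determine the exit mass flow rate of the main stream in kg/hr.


Steady-state mass balance on the main outlet: F_out = F_in - F_removed
F_out = 494 - 80
F_out = 414 kg/hr


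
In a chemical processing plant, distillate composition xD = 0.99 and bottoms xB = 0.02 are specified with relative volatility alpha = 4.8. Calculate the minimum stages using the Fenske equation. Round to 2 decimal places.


N_min = ln((xD*(1-xB))/(xB*(1-xD))) / ln(alpha)
Numerator inside ln: 0.9702 / 0.0002 = 4851.0
ln(4851.0) = 8.48694
ln(alpha) = ln(4.8) = 1.568616
N_min = 8.48694 / 1.568616 = 5.41


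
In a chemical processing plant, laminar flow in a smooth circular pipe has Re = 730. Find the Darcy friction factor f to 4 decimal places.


f = 64 / Re
f = 64 / 730
f = 0.0877


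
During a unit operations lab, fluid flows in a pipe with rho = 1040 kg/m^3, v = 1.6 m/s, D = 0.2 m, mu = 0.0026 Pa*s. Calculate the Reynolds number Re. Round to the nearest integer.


Re = rho * v * D / mu
Re = 1040 * 1.6 * 0.2 / 0.0026
Re = 332.8 / 0.0026
Re = 128000


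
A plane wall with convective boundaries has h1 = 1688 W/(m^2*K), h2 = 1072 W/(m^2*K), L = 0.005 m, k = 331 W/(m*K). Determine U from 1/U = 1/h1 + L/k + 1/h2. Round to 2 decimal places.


1/U = 1/h1 + L/k + 1/h2
1/U = 1/1688 + 0.005/331 + 1/1072
1/U = 0.0005924171 + 1.51057e-05 + 0.0009328358
1/U = 0.0015403586
U = 649.20 W/(m^2*K)


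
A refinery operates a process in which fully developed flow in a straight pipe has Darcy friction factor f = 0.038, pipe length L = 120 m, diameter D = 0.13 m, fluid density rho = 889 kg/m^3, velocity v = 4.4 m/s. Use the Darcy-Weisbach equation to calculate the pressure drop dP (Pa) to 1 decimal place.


dP = f * (L/D) * (rho*v^2/2)
dP = 0.038 * (120/0.13) * (889*4.4^2/2)
L/D = 923.07692308
rho*v^2/2 = 889*19.36/2 = 8605.52
dP = 0.038 * 923.07692308 * 8605.52
dP = 301855.2 Pa


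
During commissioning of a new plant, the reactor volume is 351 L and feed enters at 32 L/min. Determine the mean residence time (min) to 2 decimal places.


tau = V / v0
tau = 351 / 32
tau = 10.97 min


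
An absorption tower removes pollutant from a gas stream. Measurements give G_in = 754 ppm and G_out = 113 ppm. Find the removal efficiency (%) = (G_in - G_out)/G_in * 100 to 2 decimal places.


Efficiency = (G_in - G_out) / G_in * 100%
Efficiency = (754 - 113) / 754 * 100
Efficiency = 641 / 754 * 100
Efficiency = 85.01%


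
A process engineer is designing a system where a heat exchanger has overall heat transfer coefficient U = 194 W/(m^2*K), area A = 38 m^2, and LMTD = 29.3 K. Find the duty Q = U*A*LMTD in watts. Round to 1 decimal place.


Q = U * A * LMTD
Q = 194 * 38 * 29.3
Q = 215999.6 W


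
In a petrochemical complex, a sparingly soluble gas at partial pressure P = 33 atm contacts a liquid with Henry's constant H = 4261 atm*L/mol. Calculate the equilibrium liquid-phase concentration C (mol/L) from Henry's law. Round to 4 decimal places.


C = P / H
C = 33 / 4261
C = 0.0077 mol/L


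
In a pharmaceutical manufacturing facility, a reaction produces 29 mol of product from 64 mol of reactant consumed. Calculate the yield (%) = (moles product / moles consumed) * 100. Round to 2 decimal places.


Yield = (moles product / moles consumed) * 100%
Yield = (29 / 64) * 100
Yield = 0.4531 * 100
Yield = 45.31%


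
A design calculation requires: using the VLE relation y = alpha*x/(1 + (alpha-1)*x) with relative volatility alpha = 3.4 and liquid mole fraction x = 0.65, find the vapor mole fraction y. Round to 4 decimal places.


y = alpha*x / (1 + (alpha-1)*x)
y = 3.4*0.65 / (1 + (3.4-1)*0.65)
y = 2.21 / (1 + 1.56)
y = 2.21 / 2.56
y = 0.8633


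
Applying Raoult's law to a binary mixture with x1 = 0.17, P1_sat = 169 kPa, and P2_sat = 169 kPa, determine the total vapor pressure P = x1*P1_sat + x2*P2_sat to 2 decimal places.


P = x1*P1_sat + x2*P2_sat
x2 = 1 - x1 = 1 - 0.17 = 0.83
P = 0.17*169 + 0.83*169
P = 28.73 + 140.27
P = 169.00 kPa


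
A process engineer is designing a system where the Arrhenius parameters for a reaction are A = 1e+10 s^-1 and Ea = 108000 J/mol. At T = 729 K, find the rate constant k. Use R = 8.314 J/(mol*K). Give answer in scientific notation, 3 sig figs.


k = A * exp(-Ea/(R*T))
k = 1e+10 * exp(-108000 / (8.314 * 729))
k = 1e+10 * exp(-17.819118)
k = 1.82e+02


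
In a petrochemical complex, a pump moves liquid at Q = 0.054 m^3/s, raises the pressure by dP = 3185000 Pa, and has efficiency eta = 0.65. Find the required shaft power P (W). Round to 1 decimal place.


P = Q * dP / eta
P = 0.054 * 3185000 / 0.65
P = 171990.0 / 0.65
P = 264600.0 W


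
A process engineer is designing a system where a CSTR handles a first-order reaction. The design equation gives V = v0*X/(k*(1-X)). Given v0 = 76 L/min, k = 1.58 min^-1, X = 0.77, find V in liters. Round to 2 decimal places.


V = v0 * X / (k * (1 - X))
V = 76 * 0.77 / (1.58 * (1 - 0.77))
V = 58.52 / (1.58 * 0.23)
V = 58.52 / 0.3634
V = 161.03 L


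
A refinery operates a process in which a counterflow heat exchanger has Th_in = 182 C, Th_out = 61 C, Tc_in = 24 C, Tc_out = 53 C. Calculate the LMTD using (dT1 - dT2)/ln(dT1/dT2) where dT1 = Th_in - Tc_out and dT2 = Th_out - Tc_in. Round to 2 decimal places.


dT1 = Th_in - Tc_out = 182 - 53 = 129
dT2 = Th_out - Tc_in = 61 - 24 = 37
LMTD = (dT1 - dT2) / ln(dT1/dT2)
LMTD = (129 - 37) / ln(129/37)
LMTD = 73.67 K


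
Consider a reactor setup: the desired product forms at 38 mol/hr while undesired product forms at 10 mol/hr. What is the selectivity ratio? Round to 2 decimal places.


S = desired product rate / undesired product rate
S = 38 / 10
S = 3.80


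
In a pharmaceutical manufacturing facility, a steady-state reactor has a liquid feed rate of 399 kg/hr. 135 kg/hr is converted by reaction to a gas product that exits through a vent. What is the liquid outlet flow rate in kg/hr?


Steady-state mass balance on the main outlet: F_out = F_in - F_removed
F_out = 399 - 135
F_out = 264 kg/hr


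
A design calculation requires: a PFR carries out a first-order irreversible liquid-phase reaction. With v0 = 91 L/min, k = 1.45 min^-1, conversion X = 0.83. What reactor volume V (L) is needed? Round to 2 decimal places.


V = (v0/k) * ln(1/(1-X))
V = (91/1.45) * ln(1/(1-0.83))
V = 62.758621 * ln(5.882353)
V = 62.758621 * 1.771957
V = 111.21 L


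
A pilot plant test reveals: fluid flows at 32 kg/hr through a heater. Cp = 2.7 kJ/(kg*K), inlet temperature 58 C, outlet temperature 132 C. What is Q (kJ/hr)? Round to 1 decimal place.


Q = m_dot * Cp * (T2 - T1)
Q = 32 * 2.7 * (132 - 58)
Q = 32 * 2.7 * 74
Q = 6393.6 kJ/hr


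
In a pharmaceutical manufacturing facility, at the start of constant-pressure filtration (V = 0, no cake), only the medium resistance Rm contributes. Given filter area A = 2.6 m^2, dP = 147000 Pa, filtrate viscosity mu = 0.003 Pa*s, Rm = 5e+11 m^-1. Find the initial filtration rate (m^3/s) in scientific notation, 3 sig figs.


rate = A * dP / (mu * Rm)
rate = 2.6 * 147000 / (0.003 * 5e+11)
rate = 382200.0 / 1.500e+09
rate = 2.55e-04 m^3/s


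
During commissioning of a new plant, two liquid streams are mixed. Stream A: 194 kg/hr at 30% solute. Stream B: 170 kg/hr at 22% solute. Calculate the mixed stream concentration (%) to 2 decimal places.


Mass balance on solute: F1*x1 + F2*x2 = F3*x3
F3 = F1 + F2 = 194 + 170 = 364 kg/hr
x3 = (F1*x1 + F2*x2)/F3
x3 = (194*0.3 + 170*0.22) / 364
x3 = 26.26%


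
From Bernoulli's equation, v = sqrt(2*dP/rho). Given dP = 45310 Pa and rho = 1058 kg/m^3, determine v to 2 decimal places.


v = sqrt(2*dP/rho)
v = sqrt(2*45310/1058)
v = sqrt(85.652174)
v = 9.25 m/s


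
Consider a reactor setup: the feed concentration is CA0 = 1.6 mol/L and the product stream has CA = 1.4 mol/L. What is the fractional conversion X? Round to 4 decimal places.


X = (CA0 - CA) / CA0
X = (1.6 - 1.4) / 1.6
X = 0.2 / 1.6
X = 0.1250


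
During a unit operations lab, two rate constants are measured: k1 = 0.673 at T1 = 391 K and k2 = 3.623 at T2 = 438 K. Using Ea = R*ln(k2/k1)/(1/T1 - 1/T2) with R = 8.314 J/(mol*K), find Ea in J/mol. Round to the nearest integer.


Ea = R * ln(k2/k1) / (1/T1 - 1/T2)
ln(k2/k1) = ln(3.623/0.673) = 1.6833124
1/T1 - 1/T2 = 1/391 - 1/438 = 0.000274439734
Ea = 8.314 * 1.6833124 / 0.000274439734
Ea = 50995 J/mol


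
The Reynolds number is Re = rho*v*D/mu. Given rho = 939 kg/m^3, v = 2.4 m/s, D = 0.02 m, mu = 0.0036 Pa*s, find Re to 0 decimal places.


Re = rho * v * D / mu
Re = 939 * 2.4 * 0.02 / 0.0036
Re = 45.072 / 0.0036
Re = 12520


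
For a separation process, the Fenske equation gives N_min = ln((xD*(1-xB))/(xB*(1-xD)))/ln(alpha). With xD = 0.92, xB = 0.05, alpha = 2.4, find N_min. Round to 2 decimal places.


N_min = ln((xD*(1-xB))/(xB*(1-xD))) / ln(alpha)
Numerator inside ln: 0.874 / 0.004 = 218.5
ln(218.5) = 5.386786
ln(alpha) = ln(2.4) = 0.875469
N_min = 5.386786 / 0.875469 = 6.15


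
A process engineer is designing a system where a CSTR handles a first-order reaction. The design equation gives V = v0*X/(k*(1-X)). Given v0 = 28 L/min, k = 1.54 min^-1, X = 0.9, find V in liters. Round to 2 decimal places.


V = v0 * X / (k * (1 - X))
V = 28 * 0.9 / (1.54 * (1 - 0.9))
V = 25.2 / (1.54 * 0.1)
V = 25.2 / 0.154
V = 163.64 L


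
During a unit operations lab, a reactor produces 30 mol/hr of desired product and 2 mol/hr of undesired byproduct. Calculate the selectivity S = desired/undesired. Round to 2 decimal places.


S = desired product rate / undesired product rate
S = 30 / 2
S = 15.00


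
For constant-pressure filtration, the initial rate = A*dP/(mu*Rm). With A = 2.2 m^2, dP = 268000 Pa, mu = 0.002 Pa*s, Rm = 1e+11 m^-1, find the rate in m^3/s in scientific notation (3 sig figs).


rate = A * dP / (mu * Rm)
rate = 2.2 * 268000 / (0.002 * 1e+11)
rate = 589600.0 / 2.000e+08
rate = 2.95e-03 m^3/s


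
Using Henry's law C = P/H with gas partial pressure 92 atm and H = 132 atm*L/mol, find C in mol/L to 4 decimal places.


C = P / H
C = 92 / 132
C = 0.6970 mol/L


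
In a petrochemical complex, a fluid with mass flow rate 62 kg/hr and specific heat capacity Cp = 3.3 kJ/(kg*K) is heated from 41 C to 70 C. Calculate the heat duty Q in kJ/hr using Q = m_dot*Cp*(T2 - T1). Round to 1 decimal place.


Q = m_dot * Cp * (T2 - T1)
Q = 62 * 3.3 * (70 - 41)
Q = 62 * 3.3 * 29
Q = 5933.4 kJ/hr


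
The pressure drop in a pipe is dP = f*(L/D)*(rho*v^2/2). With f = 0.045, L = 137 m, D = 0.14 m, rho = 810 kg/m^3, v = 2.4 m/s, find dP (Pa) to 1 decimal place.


dP = f * (L/D) * (rho*v^2/2)
dP = 0.045 * (137/0.14) * (810*2.4^2/2)
L/D = 978.57142857
rho*v^2/2 = 810*5.76/2 = 2332.8
dP = 0.045 * 978.57142857 * 2332.8
dP = 102726.5 Pa


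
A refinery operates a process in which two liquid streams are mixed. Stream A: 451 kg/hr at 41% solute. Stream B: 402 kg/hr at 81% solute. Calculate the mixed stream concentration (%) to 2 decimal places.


Mass balance on solute: F1*x1 + F2*x2 = F3*x3
F3 = F1 + F2 = 451 + 402 = 853 kg/hr
x3 = (F1*x1 + F2*x2)/F3
x3 = (451*0.41 + 402*0.81) / 853
x3 = 59.85%


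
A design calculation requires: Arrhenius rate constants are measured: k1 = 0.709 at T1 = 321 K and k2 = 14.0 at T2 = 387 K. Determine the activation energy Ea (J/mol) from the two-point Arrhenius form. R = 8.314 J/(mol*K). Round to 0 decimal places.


Ea = R * ln(k2/k1) / (1/T1 - 1/T2)
ln(k2/k1) = ln(14.0/0.709) = 2.9829571
1/T1 - 1/T2 = 1/321 - 1/387 = 0.000531285469
Ea = 8.314 * 2.9829571 / 0.000531285469
Ea = 46680 J/mol


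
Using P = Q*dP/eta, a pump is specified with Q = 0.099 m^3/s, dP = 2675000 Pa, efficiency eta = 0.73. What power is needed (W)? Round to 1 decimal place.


P = Q * dP / eta
P = 0.099 * 2675000 / 0.73
P = 264825.0 / 0.73
P = 362774.0 W


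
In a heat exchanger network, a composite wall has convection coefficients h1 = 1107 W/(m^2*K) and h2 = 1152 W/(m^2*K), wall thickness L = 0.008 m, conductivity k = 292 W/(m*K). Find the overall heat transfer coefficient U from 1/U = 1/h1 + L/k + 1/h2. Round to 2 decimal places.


1/U = 1/h1 + L/k + 1/h2
1/U = 1/1107 + 0.008/292 + 1/1152
1/U = 0.0009033424 + 2.73973e-05 + 0.0008680556
1/U = 0.0017987953
U = 555.93 W/(m^2*K)


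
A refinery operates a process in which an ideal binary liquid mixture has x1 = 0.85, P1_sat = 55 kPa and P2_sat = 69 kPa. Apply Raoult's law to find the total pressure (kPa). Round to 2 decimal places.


P = x1*P1_sat + x2*P2_sat
x2 = 1 - x1 = 1 - 0.85 = 0.15
P = 0.85*55 + 0.15*69
P = 46.75 + 10.35
P = 57.10 kPa


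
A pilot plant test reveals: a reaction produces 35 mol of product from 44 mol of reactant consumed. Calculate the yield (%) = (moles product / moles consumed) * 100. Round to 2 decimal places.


Yield = (moles product / moles consumed) * 100%
Yield = (35 / 44) * 100
Yield = 0.7955 * 100
Yield = 79.55%


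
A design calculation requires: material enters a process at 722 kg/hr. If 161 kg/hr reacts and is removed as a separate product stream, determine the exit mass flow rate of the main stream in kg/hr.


Steady-state mass balance on the main outlet: F_out = F_in - F_removed
F_out = 722 - 161
F_out = 561 kg/hr


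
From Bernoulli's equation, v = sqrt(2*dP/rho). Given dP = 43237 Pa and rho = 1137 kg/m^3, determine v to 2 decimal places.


v = sqrt(2*dP/rho)
v = sqrt(2*43237/1137)
v = sqrt(76.054529)
v = 8.72 m/s


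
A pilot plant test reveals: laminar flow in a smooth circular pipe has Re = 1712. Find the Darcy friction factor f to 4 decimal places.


f = 64 / Re
f = 64 / 1712
f = 0.0374


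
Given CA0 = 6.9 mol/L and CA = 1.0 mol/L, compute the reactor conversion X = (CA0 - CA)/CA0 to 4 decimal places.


X = (CA0 - CA) / CA0
X = (6.9 - 1.0) / 6.9
X = 5.9 / 6.9
X = 0.8551


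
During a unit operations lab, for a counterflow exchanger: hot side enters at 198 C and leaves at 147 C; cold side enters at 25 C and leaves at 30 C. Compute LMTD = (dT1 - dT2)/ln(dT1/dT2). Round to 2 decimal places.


dT1 = Th_in - Tc_out = 198 - 30 = 168
dT2 = Th_out - Tc_in = 147 - 25 = 122
LMTD = (dT1 - dT2) / ln(dT1/dT2)
LMTD = (168 - 122) / ln(168/122)
LMTD = 143.78 K


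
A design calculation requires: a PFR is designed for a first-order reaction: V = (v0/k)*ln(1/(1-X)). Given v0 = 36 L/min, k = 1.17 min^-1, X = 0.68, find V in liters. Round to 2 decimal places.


V = (v0/k) * ln(1/(1-X))
V = (36/1.17) * ln(1/(1-0.68))
V = 30.769231 * ln(3.125)
V = 30.769231 * 1.139434
V = 35.06 L


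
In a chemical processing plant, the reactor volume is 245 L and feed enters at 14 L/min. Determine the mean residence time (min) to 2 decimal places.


tau = V / v0
tau = 245 / 14
tau = 17.50 min


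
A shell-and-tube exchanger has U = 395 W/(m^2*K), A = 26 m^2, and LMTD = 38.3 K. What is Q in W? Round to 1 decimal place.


Q = U * A * LMTD
Q = 395 * 26 * 38.3
Q = 393341.0 W


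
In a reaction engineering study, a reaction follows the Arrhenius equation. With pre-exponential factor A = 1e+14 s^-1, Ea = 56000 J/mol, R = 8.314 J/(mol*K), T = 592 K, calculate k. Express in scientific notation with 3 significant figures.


k = A * exp(-Ea/(R*T))
k = 1e+14 * exp(-56000 / (8.314 * 592))
k = 1e+14 * exp(-11.377748)
k = 1.14e+09


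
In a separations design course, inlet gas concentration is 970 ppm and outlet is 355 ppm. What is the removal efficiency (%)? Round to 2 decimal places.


Efficiency = (G_in - G_out) / G_in * 100%
Efficiency = (970 - 355) / 970 * 100
Efficiency = 615 / 970 * 100
Efficiency = 63.40%


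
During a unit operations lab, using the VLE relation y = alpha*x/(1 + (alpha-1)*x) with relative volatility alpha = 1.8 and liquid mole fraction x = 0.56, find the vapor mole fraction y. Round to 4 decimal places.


y = alpha*x / (1 + (alpha-1)*x)
y = 1.8*0.56 / (1 + (1.8-1)*0.56)
y = 1.008 / (1 + 0.448)
y = 1.008 / 1.448
y = 0.6961


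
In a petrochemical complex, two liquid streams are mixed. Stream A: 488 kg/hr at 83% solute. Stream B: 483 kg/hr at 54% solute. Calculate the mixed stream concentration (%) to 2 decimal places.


Mass balance on solute: F1*x1 + F2*x2 = F3*x3
F3 = F1 + F2 = 488 + 483 = 971 kg/hr
x3 = (F1*x1 + F2*x2)/F3
x3 = (488*0.83 + 483*0.54) / 971
x3 = 68.57%


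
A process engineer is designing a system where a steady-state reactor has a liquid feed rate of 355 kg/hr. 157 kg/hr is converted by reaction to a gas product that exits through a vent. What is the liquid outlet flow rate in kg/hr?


Steady-state mass balance on the main outlet: F_out = F_in - F_removed
F_out = 355 - 157
F_out = 198 kg/hr


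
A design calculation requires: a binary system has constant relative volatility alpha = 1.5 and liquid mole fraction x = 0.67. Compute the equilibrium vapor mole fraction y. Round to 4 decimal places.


y = alpha*x / (1 + (alpha-1)*x)
y = 1.5*0.67 / (1 + (1.5-1)*0.67)
y = 1.005 / (1 + 0.335)
y = 1.005 / 1.335
y = 0.7528


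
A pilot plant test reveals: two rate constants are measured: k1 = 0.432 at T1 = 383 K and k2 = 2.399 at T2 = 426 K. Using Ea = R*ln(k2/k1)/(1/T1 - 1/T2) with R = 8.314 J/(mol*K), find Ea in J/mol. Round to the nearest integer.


Ea = R * ln(k2/k1) / (1/T1 - 1/T2)
ln(k2/k1) = ln(2.399/0.432) = 1.7143817
1/T1 - 1/T2 = 1/383 - 1/426 = 0.000263548217
Ea = 8.314 * 1.7143817 / 0.000263548217
Ea = 54083 J/mol


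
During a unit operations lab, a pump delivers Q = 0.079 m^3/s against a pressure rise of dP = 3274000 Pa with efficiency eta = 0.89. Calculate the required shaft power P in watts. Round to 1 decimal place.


P = Q * dP / eta
P = 0.079 * 3274000 / 0.89
P = 258646.0 / 0.89
P = 290613.5 W


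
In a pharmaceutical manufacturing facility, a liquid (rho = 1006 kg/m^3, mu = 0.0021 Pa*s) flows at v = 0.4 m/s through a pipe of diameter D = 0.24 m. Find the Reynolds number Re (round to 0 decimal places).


Re = rho * v * D / mu
Re = 1006 * 0.4 * 0.24 / 0.0021
Re = 96.576 / 0.0021
Re = 45989


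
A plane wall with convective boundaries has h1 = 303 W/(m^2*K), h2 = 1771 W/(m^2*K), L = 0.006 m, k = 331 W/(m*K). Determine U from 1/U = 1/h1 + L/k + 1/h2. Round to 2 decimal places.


1/U = 1/h1 + L/k + 1/h2
1/U = 1/303 + 0.006/331 + 1/1771
1/U = 0.00330033 + 1.81269e-05 + 0.0005646527
1/U = 0.0038831096
U = 257.53 W/(m^2*K)


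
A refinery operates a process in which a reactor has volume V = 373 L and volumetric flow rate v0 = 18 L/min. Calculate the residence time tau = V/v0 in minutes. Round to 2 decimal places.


tau = V / v0
tau = 373 / 18
tau = 20.72 min


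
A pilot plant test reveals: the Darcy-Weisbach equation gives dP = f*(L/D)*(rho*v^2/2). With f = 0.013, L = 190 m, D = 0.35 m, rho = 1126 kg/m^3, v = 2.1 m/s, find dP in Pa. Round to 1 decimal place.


dP = f * (L/D) * (rho*v^2/2)
dP = 0.013 * (190/0.35) * (1126*2.1^2/2)
L/D = 542.85714286
rho*v^2/2 = 1126*4.41/2 = 2482.83
dP = 0.013 * 542.85714286 * 2482.83
dP = 17521.7 Pa


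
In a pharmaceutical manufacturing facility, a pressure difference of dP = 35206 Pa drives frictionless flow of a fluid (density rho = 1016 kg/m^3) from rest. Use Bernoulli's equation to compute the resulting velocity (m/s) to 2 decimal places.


v = sqrt(2*dP/rho)
v = sqrt(2*35206/1016)
v = sqrt(69.30315)
v = 8.32 m/s


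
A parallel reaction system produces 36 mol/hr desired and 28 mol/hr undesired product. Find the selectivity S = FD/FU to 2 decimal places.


S = desired product rate / undesired product rate
S = 36 / 28
S = 1.29


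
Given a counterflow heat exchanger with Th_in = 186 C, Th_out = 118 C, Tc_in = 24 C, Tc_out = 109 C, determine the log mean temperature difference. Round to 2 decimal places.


dT1 = Th_in - Tc_out = 186 - 109 = 77
dT2 = Th_out - Tc_in = 118 - 24 = 94
LMTD = (dT1 - dT2) / ln(dT1/dT2)
LMTD = (77 - 94) / ln(77/94)
LMTD = 85.22 K


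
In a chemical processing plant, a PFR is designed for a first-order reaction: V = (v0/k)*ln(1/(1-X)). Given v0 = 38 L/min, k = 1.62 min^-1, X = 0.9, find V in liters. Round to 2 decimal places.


V = (v0/k) * ln(1/(1-X))
V = (38/1.62) * ln(1/(1-0.9))
V = 23.45679 * ln(10.0)
V = 23.45679 * 2.302585
V = 54.01 L


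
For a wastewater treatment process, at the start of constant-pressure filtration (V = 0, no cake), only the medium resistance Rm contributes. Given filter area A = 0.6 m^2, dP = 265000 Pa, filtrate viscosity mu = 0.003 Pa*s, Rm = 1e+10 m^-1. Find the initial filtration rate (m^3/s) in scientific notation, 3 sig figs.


rate = A * dP / (mu * Rm)
rate = 0.6 * 265000 / (0.003 * 1e+10)
rate = 159000.0 / 3.000e+07
rate = 5.30e-03 m^3/s


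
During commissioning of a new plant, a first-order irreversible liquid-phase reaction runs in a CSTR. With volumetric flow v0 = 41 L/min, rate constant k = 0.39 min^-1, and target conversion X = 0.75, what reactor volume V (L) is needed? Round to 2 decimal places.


V = v0 * X / (k * (1 - X))
V = 41 * 0.75 / (0.39 * (1 - 0.75))
V = 30.75 / (0.39 * 0.25)
V = 30.75 / 0.0975
V = 315.38 L


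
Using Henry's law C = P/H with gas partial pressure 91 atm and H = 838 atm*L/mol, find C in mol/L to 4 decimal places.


C = P / H
C = 91 / 838
C = 0.1086 mol/L


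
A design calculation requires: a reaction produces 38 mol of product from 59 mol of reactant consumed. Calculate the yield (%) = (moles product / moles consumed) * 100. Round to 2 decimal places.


Yield = (moles product / moles consumed) * 100%
Yield = (38 / 59) * 100
Yield = 0.6441 * 100
Yield = 64.41%


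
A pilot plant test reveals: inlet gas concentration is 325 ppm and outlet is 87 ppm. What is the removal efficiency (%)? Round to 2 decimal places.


Efficiency = (G_in - G_out) / G_in * 100%
Efficiency = (325 - 87) / 325 * 100
Efficiency = 238 / 325 * 100
Efficiency = 73.23%


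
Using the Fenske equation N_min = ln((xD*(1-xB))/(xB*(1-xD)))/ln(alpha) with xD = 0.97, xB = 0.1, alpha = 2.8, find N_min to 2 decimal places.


N_min = ln((xD*(1-xB))/(xB*(1-xD))) / ln(alpha)
Numerator inside ln: 0.873 / 0.003 = 291.0
ln(291.0) = 5.673323
ln(alpha) = ln(2.8) = 1.029619
N_min = 5.673323 / 1.029619 = 5.51


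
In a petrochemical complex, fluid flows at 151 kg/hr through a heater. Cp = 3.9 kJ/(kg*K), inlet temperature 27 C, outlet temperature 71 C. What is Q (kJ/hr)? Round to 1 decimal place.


Q = m_dot * Cp * (T2 - T1)
Q = 151 * 3.9 * (71 - 27)
Q = 151 * 3.9 * 44
Q = 25911.6 kJ/hr


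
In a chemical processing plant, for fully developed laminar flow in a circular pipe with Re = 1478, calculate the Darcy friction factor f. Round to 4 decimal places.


f = 64 / Re
f = 64 / 1478
f = 0.0433


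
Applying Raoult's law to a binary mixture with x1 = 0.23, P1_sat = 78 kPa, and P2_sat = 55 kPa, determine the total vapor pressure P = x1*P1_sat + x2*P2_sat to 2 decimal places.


P = x1*P1_sat + x2*P2_sat
x2 = 1 - x1 = 1 - 0.23 = 0.77
P = 0.23*78 + 0.77*55
P = 17.94 + 42.35
P = 60.29 kPa


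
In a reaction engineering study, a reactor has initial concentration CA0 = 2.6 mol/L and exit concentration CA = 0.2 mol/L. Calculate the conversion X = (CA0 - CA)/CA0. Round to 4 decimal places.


X = (CA0 - CA) / CA0
X = (2.6 - 0.2) / 2.6
X = 2.4 / 2.6
X = 0.9231


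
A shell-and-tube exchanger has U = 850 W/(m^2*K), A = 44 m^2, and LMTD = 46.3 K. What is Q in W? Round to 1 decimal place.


Q = U * A * LMTD
Q = 850 * 44 * 46.3
Q = 1731620.0 W


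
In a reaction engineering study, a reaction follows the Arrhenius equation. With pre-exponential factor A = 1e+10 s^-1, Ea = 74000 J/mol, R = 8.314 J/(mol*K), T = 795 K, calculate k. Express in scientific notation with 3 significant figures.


k = A * exp(-Ea/(R*T))
k = 1e+10 * exp(-74000 / (8.314 * 795))
k = 1e+10 * exp(-11.195786)
k = 1.37e+05


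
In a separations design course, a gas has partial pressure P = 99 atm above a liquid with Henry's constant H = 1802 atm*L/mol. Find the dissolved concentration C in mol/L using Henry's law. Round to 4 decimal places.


C = P / H
C = 99 / 1802
C = 0.0549 mol/L


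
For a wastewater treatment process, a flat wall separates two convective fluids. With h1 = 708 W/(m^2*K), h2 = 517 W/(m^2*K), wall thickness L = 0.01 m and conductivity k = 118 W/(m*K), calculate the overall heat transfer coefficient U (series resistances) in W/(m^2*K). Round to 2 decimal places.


1/U = 1/h1 + L/k + 1/h2
1/U = 1/708 + 0.01/118 + 1/517
1/U = 0.0014124294 + 8.47458e-05 + 0.001934236
1/U = 0.0034314112
U = 291.43 W/(m^2*K)


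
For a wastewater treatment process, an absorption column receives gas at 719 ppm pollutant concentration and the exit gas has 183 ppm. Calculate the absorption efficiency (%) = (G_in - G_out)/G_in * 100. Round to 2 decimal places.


Efficiency = (G_in - G_out) / G_in * 100%
Efficiency = (719 - 183) / 719 * 100
Efficiency = 536 / 719 * 100
Efficiency = 74.55%


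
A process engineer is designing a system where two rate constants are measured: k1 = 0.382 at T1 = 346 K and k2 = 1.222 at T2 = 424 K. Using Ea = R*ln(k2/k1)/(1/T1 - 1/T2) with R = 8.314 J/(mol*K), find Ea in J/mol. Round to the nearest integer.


Ea = R * ln(k2/k1) / (1/T1 - 1/T2)
ln(k2/k1) = ln(1.222/0.382) = 1.1628235
1/T1 - 1/T2 = 1/346 - 1/424 = 0.000531682844
Ea = 8.314 * 1.1628235 / 0.000531682844
Ea = 18183 J/mol


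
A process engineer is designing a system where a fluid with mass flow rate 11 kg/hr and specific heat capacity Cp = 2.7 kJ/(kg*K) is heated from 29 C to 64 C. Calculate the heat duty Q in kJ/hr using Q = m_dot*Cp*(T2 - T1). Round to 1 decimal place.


Q = m_dot * Cp * (T2 - T1)
Q = 11 * 2.7 * (64 - 29)
Q = 11 * 2.7 * 35
Q = 1039.5 kJ/hr


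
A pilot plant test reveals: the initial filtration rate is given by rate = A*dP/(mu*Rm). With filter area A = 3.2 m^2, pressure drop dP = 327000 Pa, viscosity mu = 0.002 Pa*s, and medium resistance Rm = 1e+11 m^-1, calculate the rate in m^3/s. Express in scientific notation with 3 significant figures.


rate = A * dP / (mu * Rm)
rate = 3.2 * 327000 / (0.002 * 1e+11)
rate = 1046400.0 / 2.000e+08
rate = 5.23e-03 m^3/s


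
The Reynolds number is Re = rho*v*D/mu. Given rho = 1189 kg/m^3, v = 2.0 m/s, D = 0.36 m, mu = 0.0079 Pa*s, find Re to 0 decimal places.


Re = rho * v * D / mu
Re = 1189 * 2.0 * 0.36 / 0.0079
Re = 856.08 / 0.0079
Re = 108365


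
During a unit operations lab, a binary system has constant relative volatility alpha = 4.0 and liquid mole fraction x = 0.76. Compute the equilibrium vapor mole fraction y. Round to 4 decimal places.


y = alpha*x / (1 + (alpha-1)*x)
y = 4.0*0.76 / (1 + (4.0-1)*0.76)
y = 3.04 / (1 + 2.28)
y = 3.04 / 3.28
y = 0.9268


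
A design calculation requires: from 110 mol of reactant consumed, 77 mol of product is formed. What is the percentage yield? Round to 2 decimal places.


Yield = (moles product / moles consumed) * 100%
Yield = (77 / 110) * 100
Yield = 0.7 * 100
Yield = 70.00%


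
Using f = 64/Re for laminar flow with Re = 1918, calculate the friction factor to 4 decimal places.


f = 64 / Re
f = 64 / 1918
f = 0.0334


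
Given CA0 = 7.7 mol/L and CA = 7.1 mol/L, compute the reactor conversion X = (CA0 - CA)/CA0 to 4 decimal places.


X = (CA0 - CA) / CA0
X = (7.7 - 7.1) / 7.7
X = 0.6 / 7.7
X = 0.0779


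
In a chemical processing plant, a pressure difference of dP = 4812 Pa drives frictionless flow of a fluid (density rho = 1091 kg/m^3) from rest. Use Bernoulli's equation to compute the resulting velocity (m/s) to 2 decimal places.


v = sqrt(2*dP/rho)
v = sqrt(2*4812/1091)
v = sqrt(8.821265)
v = 2.97 m/s


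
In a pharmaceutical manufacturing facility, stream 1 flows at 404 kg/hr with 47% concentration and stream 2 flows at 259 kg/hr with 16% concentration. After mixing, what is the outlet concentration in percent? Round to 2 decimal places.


Mass balance on solute: F1*x1 + F2*x2 = F3*x3
F3 = F1 + F2 = 404 + 259 = 663 kg/hr
x3 = (F1*x1 + F2*x2)/F3
x3 = (404*0.47 + 259*0.16) / 663
x3 = 34.89%


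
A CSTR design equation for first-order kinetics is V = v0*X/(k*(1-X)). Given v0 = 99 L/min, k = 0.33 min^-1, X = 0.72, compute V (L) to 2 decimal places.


V = v0 * X / (k * (1 - X))
V = 99 * 0.72 / (0.33 * (1 - 0.72))
V = 71.28 / (0.33 * 0.28)
V = 71.28 / 0.0924
V = 771.43 L


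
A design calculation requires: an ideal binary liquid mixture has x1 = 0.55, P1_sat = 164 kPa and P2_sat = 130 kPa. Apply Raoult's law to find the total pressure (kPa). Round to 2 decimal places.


P = x1*P1_sat + x2*P2_sat
x2 = 1 - x1 = 1 - 0.55 = 0.45
P = 0.55*164 + 0.45*130
P = 90.2 + 58.5
P = 148.70 kPa


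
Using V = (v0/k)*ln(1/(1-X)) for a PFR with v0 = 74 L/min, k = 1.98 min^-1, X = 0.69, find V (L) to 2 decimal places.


V = (v0/k) * ln(1/(1-X))
V = (74/1.98) * ln(1/(1-0.69))
V = 37.373737 * ln(3.225806)
V = 37.373737 * 1.171183
V = 43.77 L


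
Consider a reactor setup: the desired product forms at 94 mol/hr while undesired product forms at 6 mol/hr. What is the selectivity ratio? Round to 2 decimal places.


S = desired product rate / undesired product rate
S = 94 / 6
S = 15.67


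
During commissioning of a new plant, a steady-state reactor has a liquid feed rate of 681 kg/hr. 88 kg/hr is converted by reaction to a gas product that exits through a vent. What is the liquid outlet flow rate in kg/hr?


Steady-state mass balance on the main outlet: F_out = F_in - F_removed
F_out = 681 - 88
F_out = 593 kg/hr


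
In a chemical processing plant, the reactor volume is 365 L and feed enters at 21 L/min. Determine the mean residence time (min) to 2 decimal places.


tau = V / v0
tau = 365 / 21
tau = 17.38 min


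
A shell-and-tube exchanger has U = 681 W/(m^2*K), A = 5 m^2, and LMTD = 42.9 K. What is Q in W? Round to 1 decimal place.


Q = U * A * LMTD
Q = 681 * 5 * 42.9
Q = 146074.5 W


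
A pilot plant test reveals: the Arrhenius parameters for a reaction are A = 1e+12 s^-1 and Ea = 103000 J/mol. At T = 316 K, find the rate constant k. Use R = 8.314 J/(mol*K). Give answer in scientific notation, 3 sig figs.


k = A * exp(-Ea/(R*T))
k = 1e+12 * exp(-103000 / (8.314 * 316))
k = 1e+12 * exp(-39.204879)
k = 9.41e-06


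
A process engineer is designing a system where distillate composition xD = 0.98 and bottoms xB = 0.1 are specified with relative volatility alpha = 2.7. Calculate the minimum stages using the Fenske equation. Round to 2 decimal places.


N_min = ln((xD*(1-xB))/(xB*(1-xD))) / ln(alpha)
Numerator inside ln: 0.882 / 0.002 = 441.0
ln(441.0) = 6.089045
ln(alpha) = ln(2.7) = 0.993252
N_min = 6.089045 / 0.993252 = 6.13


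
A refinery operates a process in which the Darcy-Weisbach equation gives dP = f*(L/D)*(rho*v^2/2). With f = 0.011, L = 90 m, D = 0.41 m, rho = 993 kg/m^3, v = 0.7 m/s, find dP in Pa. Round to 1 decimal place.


dP = f * (L/D) * (rho*v^2/2)
dP = 0.011 * (90/0.41) * (993*0.7^2/2)
L/D = 219.51219512
rho*v^2/2 = 993*0.49/2 = 243.285
dP = 0.011 * 219.51219512 * 243.285
dP = 587.4 Pa


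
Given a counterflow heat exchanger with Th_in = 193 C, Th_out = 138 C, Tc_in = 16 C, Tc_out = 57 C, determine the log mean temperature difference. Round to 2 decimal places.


dT1 = Th_in - Tc_out = 193 - 57 = 136
dT2 = Th_out - Tc_in = 138 - 16 = 122
LMTD = (dT1 - dT2) / ln(dT1/dT2)
LMTD = (136 - 122) / ln(136/122)
LMTD = 128.87 K


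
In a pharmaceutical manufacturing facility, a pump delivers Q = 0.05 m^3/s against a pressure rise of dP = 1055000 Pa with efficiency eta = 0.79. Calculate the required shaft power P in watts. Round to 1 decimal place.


P = Q * dP / eta
P = 0.05 * 1055000 / 0.79
P = 52750.0 / 0.79
P = 66772.2 W


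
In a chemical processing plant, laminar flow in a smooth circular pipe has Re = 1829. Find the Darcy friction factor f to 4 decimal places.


f = 64 / Re
f = 64 / 1829
f = 0.0350


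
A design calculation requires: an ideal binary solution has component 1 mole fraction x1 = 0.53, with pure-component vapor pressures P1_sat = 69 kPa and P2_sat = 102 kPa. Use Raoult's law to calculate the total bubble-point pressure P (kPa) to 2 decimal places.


P = x1*P1_sat + x2*P2_sat
x2 = 1 - x1 = 1 - 0.53 = 0.47
P = 0.53*69 + 0.47*102
P = 36.57 + 47.94
P = 84.51 kPa


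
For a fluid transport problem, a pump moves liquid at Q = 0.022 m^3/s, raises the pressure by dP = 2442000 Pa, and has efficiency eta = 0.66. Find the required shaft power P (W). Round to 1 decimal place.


P = Q * dP / eta
P = 0.022 * 2442000 / 0.66
P = 53724.0 / 0.66
P = 81400.0 W


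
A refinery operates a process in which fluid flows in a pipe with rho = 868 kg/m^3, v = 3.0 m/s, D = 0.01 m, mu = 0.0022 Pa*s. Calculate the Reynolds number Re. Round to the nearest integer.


Re = rho * v * D / mu
Re = 868 * 3.0 * 0.01 / 0.0022
Re = 26.04 / 0.0022
Re = 11836


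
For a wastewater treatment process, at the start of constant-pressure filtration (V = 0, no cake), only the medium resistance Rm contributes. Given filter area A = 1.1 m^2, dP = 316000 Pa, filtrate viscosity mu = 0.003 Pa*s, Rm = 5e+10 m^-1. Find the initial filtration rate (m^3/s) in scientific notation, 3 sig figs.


rate = A * dP / (mu * Rm)
rate = 1.1 * 316000 / (0.003 * 5e+10)
rate = 347600.0 / 1.500e+08
rate = 2.32e-03 m^3/s


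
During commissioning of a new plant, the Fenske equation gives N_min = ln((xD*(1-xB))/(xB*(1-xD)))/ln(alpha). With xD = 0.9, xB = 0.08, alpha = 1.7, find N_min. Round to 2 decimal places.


N_min = ln((xD*(1-xB))/(xB*(1-xD))) / ln(alpha)
Numerator inside ln: 0.828 / 0.008 = 103.5
ln(103.5) = 4.639572
ln(alpha) = ln(1.7) = 0.530628
N_min = 4.639572 / 0.530628 = 8.74


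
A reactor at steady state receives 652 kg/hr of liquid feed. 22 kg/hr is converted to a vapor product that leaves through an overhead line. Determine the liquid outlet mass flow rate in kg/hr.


Steady-state mass balance on the main outlet: F_out = F_in - F_removed
F_out = 652 - 22
F_out = 630 kg/hr
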